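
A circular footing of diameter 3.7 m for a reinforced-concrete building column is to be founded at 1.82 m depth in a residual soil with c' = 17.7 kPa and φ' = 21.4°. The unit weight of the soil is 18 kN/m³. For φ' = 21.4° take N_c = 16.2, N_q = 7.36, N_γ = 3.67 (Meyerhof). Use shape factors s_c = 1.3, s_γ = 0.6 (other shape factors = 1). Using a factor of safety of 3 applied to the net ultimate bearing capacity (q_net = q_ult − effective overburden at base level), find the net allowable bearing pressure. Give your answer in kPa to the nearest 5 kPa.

Overburden at base level: q = 18 × 1.82 = 32.76 kPa.
Cohesion term c·N_c·s_c = 17.7 × 16.2 × 1.3 = 372.76 kPa; surcharge term q·N_q = 32.76 × 7.36 = 241.11 kPa; self-weight term 0.5·γ·B·N_γ·s_γ = 0.5 × 18 × 3.7 × 3.67 × 0.6 = 73.327 kPa.
q_ult = 372.76 + 241.11 + 73.327 = 687.2 kPa.
Net ultimate: q_net = 687.2 − 32.76 = 654.44 kPa.
q_all(net) = 654.44 / 3 = 218.15 kPa.

q_all(net) ≈ 220 kPa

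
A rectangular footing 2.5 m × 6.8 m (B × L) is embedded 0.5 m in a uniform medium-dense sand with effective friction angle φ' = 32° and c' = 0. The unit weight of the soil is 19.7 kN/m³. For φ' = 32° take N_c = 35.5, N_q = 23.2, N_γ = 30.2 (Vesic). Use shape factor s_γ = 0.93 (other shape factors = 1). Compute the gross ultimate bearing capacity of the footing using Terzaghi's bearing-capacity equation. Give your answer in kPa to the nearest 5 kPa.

Overburden at base level: q = 19.7 × 0.5 = 9.85 kPa.
Surcharge term q·N_q = 9.85 × 23.2 = 228.52 kPa; self-weight term 0.5·γ·B·N_γ·s_γ = 0.5 × 19.7 × 2.5 × 30.2 × 0.93 = 691.62 kPa.
q_ult = 228.52 + 691.62 = 920.14 kPa.

q_ult ≈ 920 kPa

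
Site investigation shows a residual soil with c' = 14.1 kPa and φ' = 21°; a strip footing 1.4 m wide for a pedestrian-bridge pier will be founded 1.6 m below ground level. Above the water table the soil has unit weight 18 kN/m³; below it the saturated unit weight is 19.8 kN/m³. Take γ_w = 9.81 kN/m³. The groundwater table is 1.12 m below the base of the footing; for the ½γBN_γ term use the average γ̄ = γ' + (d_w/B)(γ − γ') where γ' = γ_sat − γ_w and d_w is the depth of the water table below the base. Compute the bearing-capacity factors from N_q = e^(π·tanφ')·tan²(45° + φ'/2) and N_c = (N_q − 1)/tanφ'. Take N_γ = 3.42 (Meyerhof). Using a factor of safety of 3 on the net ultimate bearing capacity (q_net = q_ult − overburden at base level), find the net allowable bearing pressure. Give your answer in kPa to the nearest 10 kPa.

q_all(net) ≈ 150 kPa

N_q = e^(π·tan21°)·tan²(55.5°) = 7.07; N_c = (N_q − 1)/tanφ' = 15.81.
Overburden at base level: q = 18 × 1.6 = 28.8 kPa.
The water table is 1.12 m below the base (< B = 1.4 m), so the ½γBN_γ term uses γ̄ = γ' + (d_w/B)(γ − γ') = 9.99 + (1.12/1.4)(18 − 9.99) = 16.398 kN/m³.
Cohesion term c·N_c = 14.1 × 15.815 = 222.99 kPa; surcharge term q·N_q = 28.8 × 7.0708 = 203.64 kPa; self-weight term 0.5·γ·B·N_γ = 0.5 × 16.398 × 1.4 × 3.42 = 39.257 kPa.
q_ult = 222.99 + 203.64 + 39.257 = 465.88 kPa.
q_net = 465.88 − 28.8 = 437.08 kPa.
q_all(net) = 437.08 / 3 = 145.69 kPa.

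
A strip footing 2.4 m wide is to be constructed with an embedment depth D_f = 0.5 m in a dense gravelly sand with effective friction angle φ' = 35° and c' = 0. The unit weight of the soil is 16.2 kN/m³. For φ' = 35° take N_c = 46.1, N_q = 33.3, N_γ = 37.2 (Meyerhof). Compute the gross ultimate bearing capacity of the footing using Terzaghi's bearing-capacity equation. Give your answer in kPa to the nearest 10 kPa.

q_ult ≈ 990 kPa

Effective surcharge at the founding depth q = γ·D_f = 16.2 × 0.5 = 8.1 kPa.
q_ult = q·N_q + 0.5·γ·B·N_γ
     = 8.1 × 33.3 + 0.5 × 16.2 × 2.4 × 37.2
     = 269.73 + 723.17 = 992.9 kPa.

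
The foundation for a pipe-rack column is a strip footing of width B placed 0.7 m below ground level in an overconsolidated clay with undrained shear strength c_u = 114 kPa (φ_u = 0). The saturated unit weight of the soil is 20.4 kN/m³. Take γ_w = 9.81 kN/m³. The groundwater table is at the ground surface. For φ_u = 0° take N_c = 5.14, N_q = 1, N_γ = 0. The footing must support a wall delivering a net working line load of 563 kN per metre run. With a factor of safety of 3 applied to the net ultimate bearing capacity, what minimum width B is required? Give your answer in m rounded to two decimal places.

With the water table at the surface the whole profile is submerged: γ' = 20.4 − 9.81 = 10.59 kN/m³, so q = γ'·D_f = 7.413 kPa.
q_ult = c·N_c + q·N_q
     = 114 × 5.14 + 7.413 × 1
     = 585.96 + 7.413 = 593.37 kPa.
For φ = 0 the ½γBN_γ term vanishes, so q_ult is independent of B. q_net = 593.37 − 7.413 = 585.96 kPa; q_all(net) = 585.96/3 = 195.32 kPa.
Required width B = w / q_all(net) = 563 / 195.32 = 2.882 m.

B = 2.88 m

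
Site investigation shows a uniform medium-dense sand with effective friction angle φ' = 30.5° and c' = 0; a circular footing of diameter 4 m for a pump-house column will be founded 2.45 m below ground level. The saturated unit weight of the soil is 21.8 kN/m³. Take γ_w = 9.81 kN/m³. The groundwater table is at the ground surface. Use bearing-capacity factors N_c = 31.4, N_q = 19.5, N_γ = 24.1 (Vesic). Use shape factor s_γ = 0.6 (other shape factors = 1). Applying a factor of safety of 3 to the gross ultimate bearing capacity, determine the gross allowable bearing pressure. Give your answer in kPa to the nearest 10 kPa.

q_all ≈ 310 kPa

Water table at ground surface, so effective unit weight γ' = 21.8 − 9.81 = 11.99 kN/m³ is used throughout; overburden q = 11.99 × 2.45 = 29.376 kPa; the same γ' applies in the ½γBN_γ term.
Surcharge term q·N_q = 29.376 × 19.5 = 572.82 kPa; self-weight term 0.5·γ·B·N_γ·s_γ = 0.5 × 11.99 × 4 × 24.1 × 0.6 = 346.75 kPa.
q_ult = 572.82 + 346.75 = 919.57 kPa.
q_all = q_ult / FS = 919.57 / 3 = 306.52 kPa.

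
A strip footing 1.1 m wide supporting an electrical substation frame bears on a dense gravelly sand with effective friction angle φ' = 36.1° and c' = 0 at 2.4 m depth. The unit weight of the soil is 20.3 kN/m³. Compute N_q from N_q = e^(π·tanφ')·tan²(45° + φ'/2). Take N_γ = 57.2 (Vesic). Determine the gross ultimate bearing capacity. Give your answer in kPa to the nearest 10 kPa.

q_ult ≈ 2500 kPa

tan36.1° = 0.7292, so N_q = e^(π×0.7292)·tan²(63.05°) = 9.884 × 3.869 = 38.24.
Effective surcharge at the founding depth q = γ·D_f = 20.3 × 2.4 = 48.72 kPa.
q_ult = q·N_q + 0.5·γ·B·N_γ
     = 48.72 × 38.235 + 0.5 × 20.3 × 1.1 × 57.2
     = 1862.8 + 638.64 = 2501.5 kPa.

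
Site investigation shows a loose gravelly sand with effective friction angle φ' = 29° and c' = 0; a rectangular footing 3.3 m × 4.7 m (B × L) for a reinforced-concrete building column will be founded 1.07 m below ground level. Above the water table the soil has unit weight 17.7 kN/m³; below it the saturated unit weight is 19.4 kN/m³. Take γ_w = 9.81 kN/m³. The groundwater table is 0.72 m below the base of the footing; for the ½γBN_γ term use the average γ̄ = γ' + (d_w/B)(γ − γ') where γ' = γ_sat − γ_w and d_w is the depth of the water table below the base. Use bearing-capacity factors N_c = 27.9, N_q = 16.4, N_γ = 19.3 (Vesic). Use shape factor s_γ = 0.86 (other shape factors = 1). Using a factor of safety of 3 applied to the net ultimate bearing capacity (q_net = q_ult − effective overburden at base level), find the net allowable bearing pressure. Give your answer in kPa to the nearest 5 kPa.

q = γ·D_f = 17.7 × 1.07 = 18.939 kPa.
γ' = 9.59 kN/m³; averaging over the depth B below the base, γ̄ = γ' + (d_w/B)(γ − γ') = 11.359 kN/m³.
q·N_q = 18.939 × 16.4 = 310.6 kPa
0.5·γ·B·N_γ·s_γ = 0.5 × 11.359 × 3.3 × 19.3 × 0.86 = 311.1 kPa
q_ult = 310.6 + 311.1 = 621.7 kPa.
Net ultimate: q_net = 621.7 − 18.939 = 602.76 kPa.
q_all(net) = 602.76 / 3 = 200.92 kPa.

q_all(net) ≈ 200 kPa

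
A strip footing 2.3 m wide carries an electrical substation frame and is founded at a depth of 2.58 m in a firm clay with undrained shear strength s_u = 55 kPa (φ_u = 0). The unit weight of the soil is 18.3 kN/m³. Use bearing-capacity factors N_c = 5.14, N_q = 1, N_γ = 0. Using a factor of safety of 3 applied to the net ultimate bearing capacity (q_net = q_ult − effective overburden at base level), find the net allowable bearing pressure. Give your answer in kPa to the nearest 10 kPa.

q_all(net) ≈ 90 kPa

Overburden at base level: q = 18.3 × 2.58 = 47.214 kPa.
Cohesion term c·N_c = 55 × 5.14 = 282.7 kPa; surcharge term q·N_q = 47.214 × 1 = 47.214 kPa.
q_ult = 282.7 + 47.214 = 329.91 kPa.
Net ultimate: q_net = 329.91 − 47.214 = 282.7 kPa.
q_all(net) = 282.7 / 3 = 94.233 kPa.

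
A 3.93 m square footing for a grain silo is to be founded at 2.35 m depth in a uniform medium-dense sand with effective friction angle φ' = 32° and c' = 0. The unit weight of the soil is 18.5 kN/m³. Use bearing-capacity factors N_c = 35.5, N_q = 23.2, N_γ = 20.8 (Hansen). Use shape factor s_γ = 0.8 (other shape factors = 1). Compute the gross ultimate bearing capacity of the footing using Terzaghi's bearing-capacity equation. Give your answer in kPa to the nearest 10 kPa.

Overburden at base level: q = 18.5 × 2.35 = 43.475 kPa.
Surcharge term q·N_q = 43.475 × 23.2 = 1008.6 kPa; self-weight term 0.5·γ·B·N_γ·s_γ = 0.5 × 18.5 × 3.93 × 20.8 × 0.8 = 604.91 kPa.
q_ult = 1008.6 + 604.91 = 1613.5 kPa.

q_ult ≈ 1610 kPa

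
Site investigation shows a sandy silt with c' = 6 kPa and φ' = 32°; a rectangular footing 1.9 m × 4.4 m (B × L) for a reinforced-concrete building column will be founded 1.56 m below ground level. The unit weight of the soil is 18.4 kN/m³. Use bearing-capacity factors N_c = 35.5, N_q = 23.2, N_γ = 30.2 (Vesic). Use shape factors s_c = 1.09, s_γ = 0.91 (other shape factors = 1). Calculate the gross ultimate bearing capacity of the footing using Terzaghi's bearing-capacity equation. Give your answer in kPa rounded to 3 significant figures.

q_ult ≈ 1380 kPa

q = γ·D_f = 18.4 × 1.56 = 28.704 kPa.
c·N_c·s_c = 6 × 35.5 × 1.09 = 232.17 kPa
q·N_q = 28.704 × 23.2 = 665.93 kPa
0.5·γ·B·N_γ·s_γ = 0.5 × 18.4 × 1.9 × 30.2 × 0.91 = 480.39 kPa
q_ult = 232.17 + 665.93 + 480.39 = 1378.5 kPa.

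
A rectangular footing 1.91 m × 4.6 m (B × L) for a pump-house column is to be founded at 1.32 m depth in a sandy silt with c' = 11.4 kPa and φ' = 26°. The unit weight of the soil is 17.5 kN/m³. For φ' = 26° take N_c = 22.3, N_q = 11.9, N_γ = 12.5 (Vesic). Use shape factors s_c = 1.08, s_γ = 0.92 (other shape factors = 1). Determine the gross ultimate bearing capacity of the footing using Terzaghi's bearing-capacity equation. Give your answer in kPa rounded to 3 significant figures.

q_ult ≈ 742 kPa

Effective surcharge at the founding depth q = γ·D_f = 17.5 × 1.32 = 23.1 kPa.
q_ult = c·N_c·s_c + q·N_q + 0.5·γ·B·N_γ·s_γ
     = 11.4 × 22.3 × 1.08 + 23.1 × 11.9 + 0.5 × 17.5 × 1.91 × 12.5 × 0.92
     = 274.56 + 274.89 + 192.19 = 741.64 kPa.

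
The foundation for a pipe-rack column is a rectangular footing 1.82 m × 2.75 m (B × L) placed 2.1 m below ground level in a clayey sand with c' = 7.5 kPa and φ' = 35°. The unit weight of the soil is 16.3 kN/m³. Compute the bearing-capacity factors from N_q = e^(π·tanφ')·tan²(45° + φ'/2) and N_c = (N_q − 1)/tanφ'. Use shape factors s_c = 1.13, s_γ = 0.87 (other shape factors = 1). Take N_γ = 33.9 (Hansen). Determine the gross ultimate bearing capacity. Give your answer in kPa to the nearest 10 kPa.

tan35° = 0.7002, so N_q = e^(π×0.7002)·tan²(62.5°) = 9.023 × 3.69 = 33.3.
N_c = (33.3 − 1)/tan35° = 46.12.
Effective surcharge at the founding depth q = γ·D_f = 16.3 × 2.1 = 34.23 kPa.
q_ult = c·N_c·s_c + q·N_q + 0.5·γ·B·N_γ·s_γ
     = 7.5 × 46.124 × 1.13 + 34.23 × 33.296 + 0.5 × 16.3 × 1.82 × 33.9 × 0.87
     = 390.9 + 1139.7 + 437.47 = 1968.1 kPa.

q_ult ≈ 1970 kPa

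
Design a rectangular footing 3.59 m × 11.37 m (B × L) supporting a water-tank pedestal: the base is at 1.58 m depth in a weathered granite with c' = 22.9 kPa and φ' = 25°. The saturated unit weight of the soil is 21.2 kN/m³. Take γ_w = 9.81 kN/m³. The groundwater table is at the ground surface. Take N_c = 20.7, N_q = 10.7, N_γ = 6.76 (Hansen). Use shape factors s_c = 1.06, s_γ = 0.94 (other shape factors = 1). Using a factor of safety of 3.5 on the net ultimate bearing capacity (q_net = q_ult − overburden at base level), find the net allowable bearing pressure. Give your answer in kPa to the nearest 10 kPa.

Water table at ground surface, so effective unit weight γ' = 21.2 − 9.81 = 11.39 kN/m³ is used throughout; overburden q = 11.39 × 1.58 = 17.996 kPa; the same γ' applies in the ½γBN_γ term.
Cohesion term c·N_c·s_c = 22.9 × 20.7 × 1.06 = 502.47 kPa; surcharge term q·N_q = 17.996 × 10.7 = 192.56 kPa; self-weight term 0.5·γ·B·N_γ·s_γ = 0.5 × 11.39 × 3.59 × 6.76 × 0.94 = 129.92 kPa.
q_ult = 502.47 + 192.56 + 129.92 = 824.95 kPa.
q_net = 824.95 − 17.996 = 806.95 kPa.
q_all(net) = 806.95 / 3.5 = 230.56 kPa.

q_all(net) ≈ 230 kPa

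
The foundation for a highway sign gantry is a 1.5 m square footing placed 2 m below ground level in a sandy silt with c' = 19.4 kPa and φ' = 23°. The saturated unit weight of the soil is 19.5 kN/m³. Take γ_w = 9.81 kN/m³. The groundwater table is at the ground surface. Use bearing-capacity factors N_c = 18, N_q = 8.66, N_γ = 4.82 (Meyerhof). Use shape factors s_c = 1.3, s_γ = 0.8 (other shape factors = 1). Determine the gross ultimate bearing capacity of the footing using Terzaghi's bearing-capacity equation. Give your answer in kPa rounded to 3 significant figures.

q_ult ≈ 650 kPa

With the water table at the surface the whole profile is submerged: γ' = 19.5 − 9.81 = 9.69 kN/m³, so q = γ'·D_f = 19.38 kPa; the same γ' applies in the ½γBN_γ term.
q_ult = c·N_c·s_c + q·N_q + 0.5·γ·B·N_γ·s_γ
     = 19.4 × 18 × 1.3 + 19.38 × 8.66 + 0.5 × 9.69 × 1.5 × 4.82 × 0.8
     = 453.96 + 167.83 + 28.023 = 649.81 kPa.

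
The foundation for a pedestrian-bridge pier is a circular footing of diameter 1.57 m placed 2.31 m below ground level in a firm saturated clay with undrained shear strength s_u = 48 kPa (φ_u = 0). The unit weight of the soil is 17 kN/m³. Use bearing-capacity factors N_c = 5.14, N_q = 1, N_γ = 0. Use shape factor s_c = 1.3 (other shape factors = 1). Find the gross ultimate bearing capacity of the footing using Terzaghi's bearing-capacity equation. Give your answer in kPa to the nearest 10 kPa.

q_ult ≈ 360 kPa

Overburden at base level: q = 17 × 2.31 = 39.27 kPa.
Cohesion term c·N_c·s_c = 48 × 5.14 × 1.3 = 320.74 kPa; surcharge term q·N_q = 39.27 × 1 = 39.27 kPa.
q_ult = 320.74 + 39.27 = 360.01 kPa.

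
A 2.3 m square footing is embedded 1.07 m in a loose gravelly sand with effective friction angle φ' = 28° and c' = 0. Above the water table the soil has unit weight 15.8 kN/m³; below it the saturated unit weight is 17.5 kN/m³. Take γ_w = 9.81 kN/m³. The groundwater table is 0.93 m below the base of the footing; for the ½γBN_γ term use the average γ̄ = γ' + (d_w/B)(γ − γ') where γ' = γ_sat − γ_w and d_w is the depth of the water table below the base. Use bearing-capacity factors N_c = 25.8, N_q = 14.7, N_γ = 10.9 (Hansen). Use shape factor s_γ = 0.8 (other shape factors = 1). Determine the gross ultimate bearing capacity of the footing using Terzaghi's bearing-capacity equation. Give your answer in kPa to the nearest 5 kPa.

q_ult ≈ 360 kPa

Overburden at base level: q = 15.8 × 1.07 = 16.906 kPa.
The water table is 0.93 m below the base (< B = 2.3 m), so the ½γBN_γ term uses γ̄ = γ' + (d_w/B)(γ − γ') = 7.69 + (0.93/2.3)(15.8 − 7.69) = 10.969 kN/m³.
Surcharge term q·N_q = 16.906 × 14.7 = 248.52 kPa; self-weight term 0.5·γ·B·N_γ·s_γ = 0.5 × 10.969 × 2.3 × 10.9 × 0.8 = 110 kPa.
q_ult = 248.52 + 110 = 358.52 kPa.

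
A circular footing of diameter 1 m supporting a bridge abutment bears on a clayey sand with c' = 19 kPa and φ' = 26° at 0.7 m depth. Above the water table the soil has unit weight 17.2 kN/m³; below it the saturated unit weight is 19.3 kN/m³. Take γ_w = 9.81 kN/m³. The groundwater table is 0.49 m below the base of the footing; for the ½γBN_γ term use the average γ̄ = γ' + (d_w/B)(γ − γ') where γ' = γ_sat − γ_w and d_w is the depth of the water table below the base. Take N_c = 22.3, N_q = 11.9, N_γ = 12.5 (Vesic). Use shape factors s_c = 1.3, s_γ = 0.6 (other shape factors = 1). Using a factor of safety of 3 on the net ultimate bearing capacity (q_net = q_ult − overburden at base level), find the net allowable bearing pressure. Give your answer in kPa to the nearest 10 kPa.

q_all(net) ≈ 240 kPa

Effective surcharge at the founding depth q = γ·D_f = 17.2 × 0.7 = 12.04 kPa.
With d_w = 0.49 m < B, γ̄ = 9.49 + (0.49/1) × (17.2 − 9.49) = 13.268 kN/m³.
q_ult = c·N_c·s_c + q·N_q + 0.5·γ·B·N_γ·s_γ
     = 19 × 22.3 × 1.3 + 12.04 × 11.9 + 0.5 × 13.268 × 1 × 12.5 × 0.6
     = 550.81 + 143.28 + 49.755 = 743.84 kPa.
q_net = 743.84 − 12.04 = 731.8 kPa.
q_all(net) = 731.8 / 3 = 243.93 kPa.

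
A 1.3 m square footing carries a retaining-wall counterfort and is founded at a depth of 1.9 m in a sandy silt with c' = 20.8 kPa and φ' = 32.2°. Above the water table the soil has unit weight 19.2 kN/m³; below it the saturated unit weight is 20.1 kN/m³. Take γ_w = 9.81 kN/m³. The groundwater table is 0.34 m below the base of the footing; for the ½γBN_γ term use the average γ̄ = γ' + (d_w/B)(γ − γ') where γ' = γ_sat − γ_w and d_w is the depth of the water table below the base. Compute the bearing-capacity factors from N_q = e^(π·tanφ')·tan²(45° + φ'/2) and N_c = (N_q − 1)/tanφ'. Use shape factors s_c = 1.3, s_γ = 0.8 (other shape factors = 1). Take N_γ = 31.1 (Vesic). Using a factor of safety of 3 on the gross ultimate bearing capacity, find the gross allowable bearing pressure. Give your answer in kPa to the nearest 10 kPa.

N_q = e^(π·tan32.2°)·tan²(61.1°) = 23.73; N_c = (N_q − 1)/tanφ' = 36.09.
Overburden at base level: q = 19.2 × 1.9 = 36.48 kPa.
The water table is 0.34 m below the base (< B = 1.3 m), so the ½γBN_γ term uses γ̄ = γ' + (d_w/B)(γ − γ') = 10.29 + (0.34/1.3)(19.2 − 10.29) = 12.62 kN/m³.
Cohesion term c·N_c·s_c = 20.8 × 36.092 × 1.3 = 975.93 kPa; surcharge term q·N_q = 36.48 × 23.728 = 865.61 kPa; self-weight term 0.5·γ·B·N_γ·s_γ = 0.5 × 12.62 × 1.3 × 31.1 × 0.8 = 204.1 kPa.
q_ult = 975.93 + 865.61 + 204.1 = 2045.6 kPa.
q_all = 2045.6 / 3 = 681.88 kPa.

q_all ≈ 680 kPa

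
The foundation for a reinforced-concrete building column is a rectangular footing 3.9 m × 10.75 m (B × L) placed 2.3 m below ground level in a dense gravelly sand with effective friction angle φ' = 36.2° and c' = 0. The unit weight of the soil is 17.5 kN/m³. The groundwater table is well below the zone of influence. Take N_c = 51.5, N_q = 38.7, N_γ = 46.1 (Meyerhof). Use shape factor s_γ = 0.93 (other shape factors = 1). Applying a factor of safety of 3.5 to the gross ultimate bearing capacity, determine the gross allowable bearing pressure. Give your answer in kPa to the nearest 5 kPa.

q = γ·D_f = 17.5 × 2.3 = 40.25 kPa.
q·N_q = 40.25 × 38.7 = 1557.7 kPa
0.5·γ·B·N_γ·s_γ = 0.5 × 17.5 × 3.9 × 46.1 × 0.93 = 1463 kPa
q_ult = 1557.7 + 1463 = 3020.7 kPa.
q_all = q_ult / FS = 3020.7 / 3.5 = 863.06 kPa.

q_all ≈ 865 kPa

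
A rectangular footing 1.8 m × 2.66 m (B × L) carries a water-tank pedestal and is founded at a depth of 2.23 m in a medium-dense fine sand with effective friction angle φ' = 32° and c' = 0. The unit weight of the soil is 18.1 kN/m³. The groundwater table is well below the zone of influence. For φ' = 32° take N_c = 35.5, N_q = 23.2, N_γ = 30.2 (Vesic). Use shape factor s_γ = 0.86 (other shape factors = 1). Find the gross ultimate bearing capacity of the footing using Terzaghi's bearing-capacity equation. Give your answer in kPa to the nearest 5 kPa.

Overburden at base level: q = 18.1 × 2.23 = 40.363 kPa.
Surcharge term q·N_q = 40.363 × 23.2 = 936.42 kPa; self-weight term 0.5·γ·B·N_γ·s_γ = 0.5 × 18.1 × 1.8 × 30.2 × 0.86 = 423.08 kPa.
q_ult = 936.42 + 423.08 = 1359.5 kPa.

q_ult ≈ 1360 kPa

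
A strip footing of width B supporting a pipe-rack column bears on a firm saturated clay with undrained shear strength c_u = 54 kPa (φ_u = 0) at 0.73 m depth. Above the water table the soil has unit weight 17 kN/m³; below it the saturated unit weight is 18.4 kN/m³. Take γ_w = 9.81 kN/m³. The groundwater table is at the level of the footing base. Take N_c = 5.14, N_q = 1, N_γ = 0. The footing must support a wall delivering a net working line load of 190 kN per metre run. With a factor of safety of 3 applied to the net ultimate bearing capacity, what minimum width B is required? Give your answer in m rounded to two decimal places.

B = 2.05 m

Overburden at base level: q = 17 × 0.73 = 12.41 kPa.
Cohesion term c·N_c = 54 × 5.14 = 277.56 kPa; surcharge term q·N_q = 12.41 × 1 = 12.41 kPa.
q_ult = 277.56 + 12.41 = 289.97 kPa.
For φ = 0 the ½γBN_γ term vanishes, so q_ult is independent of B. q_net = 289.97 − 12.41 = 277.56 kPa; q_all(net) = 277.56/3 = 92.52 kPa.
Required width B = w / q_all(net) = 190 / 92.52 = 2.054 m.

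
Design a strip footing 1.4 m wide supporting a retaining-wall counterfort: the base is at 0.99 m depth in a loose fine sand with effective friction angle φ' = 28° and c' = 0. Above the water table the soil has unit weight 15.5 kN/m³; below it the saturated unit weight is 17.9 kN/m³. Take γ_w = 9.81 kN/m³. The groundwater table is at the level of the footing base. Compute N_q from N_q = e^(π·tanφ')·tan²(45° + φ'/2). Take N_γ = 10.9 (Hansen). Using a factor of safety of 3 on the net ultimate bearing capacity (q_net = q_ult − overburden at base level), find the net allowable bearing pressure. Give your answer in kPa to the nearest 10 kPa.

N_q = e^(π·tan28°)·tan²(59°) = 14.72.
q = γ·D_f = 15.5 × 0.99 = 15.345 kPa.
For the ½γBN_γ term take γ' = 17.9 − 9.81 = 8.09 kN/m³ (soil below base is submerged).
q·N_q = 15.345 × 14.72 = 225.88 kPa
0.5·γ·B·N_γ = 0.5 × 8.09 × 1.4 × 10.9 = 61.727 kPa
q_ult = 225.88 + 61.727 = 287.6 kPa.
q_net = 287.6 − 15.345 = 272.26 kPa.
q_all(net) = 272.26 / 3 = 90.753 kPa.

q_all(net) ≈ 90 kPa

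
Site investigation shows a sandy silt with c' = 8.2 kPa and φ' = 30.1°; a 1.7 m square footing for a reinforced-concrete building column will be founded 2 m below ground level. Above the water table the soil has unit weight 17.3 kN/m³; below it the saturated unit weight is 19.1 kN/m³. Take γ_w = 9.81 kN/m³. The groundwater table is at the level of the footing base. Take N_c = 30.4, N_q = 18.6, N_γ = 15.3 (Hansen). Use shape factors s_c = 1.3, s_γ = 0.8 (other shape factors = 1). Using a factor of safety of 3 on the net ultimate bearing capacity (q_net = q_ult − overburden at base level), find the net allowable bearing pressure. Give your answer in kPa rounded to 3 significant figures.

q = γ·D_f = 17.3 × 2 = 34.6 kPa.
For the ½γBN_γ term take γ' = 19.1 − 9.81 = 9.29 kN/m³ (soil below base is submerged).
c·N_c·s_c = 8.2 × 30.4 × 1.3 = 324.06 kPa
q·N_q = 34.6 × 18.6 = 643.56 kPa
0.5·γ·B·N_γ·s_γ = 0.5 × 9.29 × 1.7 × 15.3 × 0.8 = 96.653 kPa
q_ult = 324.06 + 643.56 + 96.653 = 1064.3 kPa.
q_net = 1064.3 − 34.6 = 1029.7 kPa.
q_all(net) = 1029.7 / 3 = 343.23 kPa.

q_all(net) ≈ 343 kPa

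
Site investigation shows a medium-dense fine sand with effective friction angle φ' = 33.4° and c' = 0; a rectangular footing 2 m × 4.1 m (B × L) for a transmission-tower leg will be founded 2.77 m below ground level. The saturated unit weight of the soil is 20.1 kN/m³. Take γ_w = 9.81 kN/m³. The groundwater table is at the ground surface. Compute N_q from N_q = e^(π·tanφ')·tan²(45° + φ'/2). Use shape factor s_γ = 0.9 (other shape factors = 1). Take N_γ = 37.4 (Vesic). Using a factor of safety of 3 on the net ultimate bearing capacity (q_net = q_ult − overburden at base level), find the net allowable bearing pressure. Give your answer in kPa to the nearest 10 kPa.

q_all(net) ≈ 370 kPa

N_q = e^(π·tan33.4°)·tan²(61.7°) = 27.38.
γ' = 20.1 − 9.81 = 10.29 kN/m³ (submerged throughout). q = 10.29 × 2.77 = 28.503 kPa; the same γ' applies in the ½γBN_γ term.
q·N_q = 28.503 × 27.375 = 780.29 kPa
0.5·γ·B·N_γ·s_γ = 0.5 × 10.29 × 2 × 37.4 × 0.9 = 346.36 kPa
q_ult = 780.29 + 346.36 = 1126.6 kPa.
q_net = 1126.6 − 28.503 = 1098.1 kPa.
q_all(net) = 1098.1 / 3 = 366.05 kPa.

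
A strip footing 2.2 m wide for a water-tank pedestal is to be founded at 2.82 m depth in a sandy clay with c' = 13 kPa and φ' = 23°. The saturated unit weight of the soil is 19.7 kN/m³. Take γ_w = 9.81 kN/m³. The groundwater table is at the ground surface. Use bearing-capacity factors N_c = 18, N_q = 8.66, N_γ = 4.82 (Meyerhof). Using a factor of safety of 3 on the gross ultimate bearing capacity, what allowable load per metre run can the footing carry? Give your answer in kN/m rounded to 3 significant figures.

≈ 387 kN/m

γ' = 19.7 − 9.81 = 9.89 kN/m³ (submerged throughout). q = 9.89 × 2.82 = 27.89 kPa; the same γ' applies in the ½γBN_γ term.
c·N_c = 13 × 18 = 234 kPa
q·N_q = 27.89 × 8.66 = 241.53 kPa
0.5·γ·B·N_γ = 0.5 × 9.89 × 2.2 × 4.82 = 52.437 kPa
q_ult = 234 + 241.53 + 52.437 = 527.96 kPa.
Gross allowable pressure q_all = 527.96 / 3 = 175.99 kPa.
Allowable wall load = q_all × B = 175.99 × 2.2 = 387.17 kN per metre run.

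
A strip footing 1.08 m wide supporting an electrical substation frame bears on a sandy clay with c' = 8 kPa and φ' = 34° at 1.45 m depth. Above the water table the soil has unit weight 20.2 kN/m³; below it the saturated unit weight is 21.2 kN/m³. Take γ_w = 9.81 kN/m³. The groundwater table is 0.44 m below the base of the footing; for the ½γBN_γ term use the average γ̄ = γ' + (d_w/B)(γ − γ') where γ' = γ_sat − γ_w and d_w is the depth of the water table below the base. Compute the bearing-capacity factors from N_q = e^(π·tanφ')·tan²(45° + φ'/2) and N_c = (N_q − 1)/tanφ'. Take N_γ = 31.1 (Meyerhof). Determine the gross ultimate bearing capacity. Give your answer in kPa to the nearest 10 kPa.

tan34° = 0.6745, so N_q = e^(π×0.6745)·tan²(62°) = 8.323 × 3.537 = 29.44.
N_c = (29.44 − 1)/tan34° = 42.16.
Overburden at base level: q = 20.2 × 1.45 = 29.29 kPa.
The water table is 0.44 m below the base (< B = 1.08 m), so the ½γBN_γ term uses γ̄ = γ' + (d_w/B)(γ − γ') = 11.39 + (0.44/1.08)(20.2 − 11.39) = 14.979 kN/m³.
Cohesion term c·N_c = 8 × 42.164 = 337.31 kPa; surcharge term q·N_q = 29.29 × 29.44 = 862.29 kPa; self-weight term 0.5·γ·B·N_γ = 0.5 × 14.979 × 1.08 × 31.1 = 251.56 kPa.
q_ult = 337.31 + 862.29 + 251.56 = 1451.2 kPa.

q_ult ≈ 1450 kPa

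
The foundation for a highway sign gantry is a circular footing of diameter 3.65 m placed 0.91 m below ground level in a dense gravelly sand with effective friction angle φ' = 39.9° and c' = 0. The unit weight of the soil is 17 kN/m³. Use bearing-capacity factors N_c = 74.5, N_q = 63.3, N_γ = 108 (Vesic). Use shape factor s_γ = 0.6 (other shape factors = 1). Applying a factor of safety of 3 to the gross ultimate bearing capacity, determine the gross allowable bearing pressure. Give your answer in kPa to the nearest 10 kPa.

q_all ≈ 1000 kPa

Overburden at base level: q = 17 × 0.91 = 15.47 kPa.
Surcharge term q·N_q = 15.47 × 63.3 = 979.25 kPa; self-weight term 0.5·γ·B·N_γ·s_γ = 0.5 × 17 × 3.65 × 108 × 0.6 = 2010.4 kPa.
q_ult = 979.25 + 2010.4 = 2989.7 kPa.
q_all = q_ult / FS = 2989.7 / 3 = 996.56 kPa.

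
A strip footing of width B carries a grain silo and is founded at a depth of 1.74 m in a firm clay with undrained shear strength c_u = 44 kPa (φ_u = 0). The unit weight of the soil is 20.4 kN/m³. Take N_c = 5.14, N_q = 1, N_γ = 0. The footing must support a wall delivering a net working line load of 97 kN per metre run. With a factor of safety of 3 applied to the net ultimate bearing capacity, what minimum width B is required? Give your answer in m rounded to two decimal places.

Effective surcharge at the founding depth q = γ·D_f = 20.4 × 1.74 = 35.496 kPa.
q_ult = c·N_c + q·N_q
     = 44 × 5.14 + 35.496 × 1
     = 226.16 + 35.496 = 261.66 kPa.
For φ = 0 the ½γBN_γ term vanishes, so q_ult is independent of B. q_net = 261.66 − 35.496 = 226.16 kPa; q_all(net) = 226.16/3 = 75.387 kPa.
Required width B = w / q_all(net) = 97 / 75.387 = 1.287 m.

B = 1.29 m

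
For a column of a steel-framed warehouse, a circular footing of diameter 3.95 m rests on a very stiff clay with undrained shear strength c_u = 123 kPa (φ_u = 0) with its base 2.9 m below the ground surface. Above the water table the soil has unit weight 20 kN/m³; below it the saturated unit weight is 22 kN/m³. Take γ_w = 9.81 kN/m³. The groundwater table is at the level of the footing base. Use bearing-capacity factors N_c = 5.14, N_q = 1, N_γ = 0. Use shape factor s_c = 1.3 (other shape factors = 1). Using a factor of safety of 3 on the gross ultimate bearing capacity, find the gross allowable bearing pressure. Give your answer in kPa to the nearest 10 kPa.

q = γ·D_f = 20 × 2.9 = 58 kPa.
c·N_c·s_c = 123 × 5.14 × 1.3 = 821.89 kPa
q·N_q = 58 × 1 = 58 kPa
q_ult = 821.89 + 58 = 879.89 kPa.
q_all = 879.89 / 3 = 293.3 kPa.

q_all ≈ 290 kPa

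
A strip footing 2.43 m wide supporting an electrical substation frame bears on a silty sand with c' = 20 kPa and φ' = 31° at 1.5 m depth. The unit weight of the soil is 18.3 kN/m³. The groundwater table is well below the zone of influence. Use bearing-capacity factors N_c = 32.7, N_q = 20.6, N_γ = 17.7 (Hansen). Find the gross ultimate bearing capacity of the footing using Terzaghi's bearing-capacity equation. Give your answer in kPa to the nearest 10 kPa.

q_ult ≈ 1610 kPa

q = γ·D_f = 18.3 × 1.5 = 27.45 kPa.
c·N_c = 20 × 32.7 = 654 kPa
q·N_q = 27.45 × 20.6 = 565.47 kPa
0.5·γ·B·N_γ = 0.5 × 18.3 × 2.43 × 17.7 = 393.55 kPa
q_ult = 654 + 565.47 + 393.55 = 1613 kPa.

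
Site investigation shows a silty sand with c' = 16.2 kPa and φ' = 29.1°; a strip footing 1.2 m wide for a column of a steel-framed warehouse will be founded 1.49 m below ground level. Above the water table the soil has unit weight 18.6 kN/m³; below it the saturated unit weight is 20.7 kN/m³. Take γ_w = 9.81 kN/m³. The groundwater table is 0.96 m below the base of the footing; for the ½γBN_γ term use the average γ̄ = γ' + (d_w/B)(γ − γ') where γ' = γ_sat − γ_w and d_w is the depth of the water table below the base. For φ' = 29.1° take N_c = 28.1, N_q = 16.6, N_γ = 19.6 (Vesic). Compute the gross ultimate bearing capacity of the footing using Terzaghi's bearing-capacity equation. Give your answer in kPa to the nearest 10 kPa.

Effective surcharge at the founding depth q = γ·D_f = 18.6 × 1.49 = 27.714 kPa.
With d_w = 0.96 m < B, γ̄ = 10.89 + (0.96/1.2) × (18.6 − 10.89) = 17.058 kN/m³.
q_ult = c·N_c + q·N_q + 0.5·γ·B·N_γ
     = 16.2 × 28.1 + 27.714 × 16.6 + 0.5 × 17.058 × 1.2 × 19.6
     = 455.22 + 460.05 + 200.6 = 1115.9 kPa.

q_ult ≈ 1120 kPa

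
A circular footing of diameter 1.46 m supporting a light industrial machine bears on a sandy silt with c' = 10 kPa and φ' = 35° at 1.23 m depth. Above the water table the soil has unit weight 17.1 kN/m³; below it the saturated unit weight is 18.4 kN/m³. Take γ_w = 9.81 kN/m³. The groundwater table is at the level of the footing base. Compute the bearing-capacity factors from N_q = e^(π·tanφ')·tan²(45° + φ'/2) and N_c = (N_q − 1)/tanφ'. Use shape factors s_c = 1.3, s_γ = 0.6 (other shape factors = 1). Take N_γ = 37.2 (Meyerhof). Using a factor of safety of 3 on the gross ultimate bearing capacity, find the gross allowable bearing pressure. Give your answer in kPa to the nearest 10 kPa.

N_q = e^(π·tan35°)·tan²(62.5°) = 33.3; N_c = (N_q − 1)/tanφ' = 46.12.
Overburden at base level: q = 17.1 × 1.23 = 21.033 kPa.
Below the base the soil is submerged, so the ½γBN_γ term uses γ' = 18.4 − 9.81 = 8.59 kN/m³.
Cohesion term c·N_c·s_c = 10 × 46.124 × 1.3 = 599.61 kPa; surcharge term q·N_q = 21.033 × 33.296 = 700.32 kPa; self-weight term 0.5·γ·B·N_γ·s_γ = 0.5 × 8.59 × 1.46 × 37.2 × 0.6 = 139.96 kPa.
q_ult = 599.61 + 700.32 + 139.96 = 1439.9 kPa.
q_all = 1439.9 / 3 = 479.96 kPa.

q_all ≈ 480 kPa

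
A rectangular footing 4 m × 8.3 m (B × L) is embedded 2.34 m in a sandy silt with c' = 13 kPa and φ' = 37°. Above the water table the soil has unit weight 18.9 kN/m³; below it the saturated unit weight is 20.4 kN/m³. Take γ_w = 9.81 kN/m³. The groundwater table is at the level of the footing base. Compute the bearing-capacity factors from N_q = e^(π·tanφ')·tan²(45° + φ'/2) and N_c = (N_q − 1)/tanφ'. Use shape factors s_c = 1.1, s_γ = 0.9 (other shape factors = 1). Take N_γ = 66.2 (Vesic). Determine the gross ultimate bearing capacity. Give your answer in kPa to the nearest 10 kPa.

q_ult ≈ 3960 kPa

tan37° = 0.7536, so N_q = e^(π×0.7536)·tan²(63.5°) = 10.669 × 4.023 = 42.92.
N_c = (42.92 − 1)/tan37° = 55.63.
Effective surcharge at the founding depth q = γ·D_f = 18.9 × 2.34 = 44.226 kPa.
The water table coincides with the base, so in the self-weight term γ → γ' = 10.59 kN/m³.
q_ult = c·N_c·s_c + q·N_q + 0.5·γ·B·N_γ·s_γ
     = 13 × 55.63 × 1.1 + 44.226 × 42.92 + 0.5 × 10.59 × 4 × 66.2 × 0.9
     = 795.5 + 1898.2 + 1261.9 = 3955.6 kPa.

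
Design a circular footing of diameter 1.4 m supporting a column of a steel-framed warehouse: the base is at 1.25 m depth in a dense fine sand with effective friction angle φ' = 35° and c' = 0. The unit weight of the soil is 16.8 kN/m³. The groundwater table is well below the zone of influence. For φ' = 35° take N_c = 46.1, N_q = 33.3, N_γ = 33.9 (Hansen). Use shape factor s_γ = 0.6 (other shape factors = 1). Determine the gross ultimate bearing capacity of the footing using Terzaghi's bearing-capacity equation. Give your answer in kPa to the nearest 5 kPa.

q = γ·D_f = 16.8 × 1.25 = 21 kPa.
q·N_q = 21 × 33.3 = 699.3 kPa
0.5·γ·B·N_γ·s_γ = 0.5 × 16.8 × 1.4 × 33.9 × 0.6 = 239.2 kPa
q_ult = 699.3 + 239.2 = 938.5 kPa.

q_ult ≈ 940 kPa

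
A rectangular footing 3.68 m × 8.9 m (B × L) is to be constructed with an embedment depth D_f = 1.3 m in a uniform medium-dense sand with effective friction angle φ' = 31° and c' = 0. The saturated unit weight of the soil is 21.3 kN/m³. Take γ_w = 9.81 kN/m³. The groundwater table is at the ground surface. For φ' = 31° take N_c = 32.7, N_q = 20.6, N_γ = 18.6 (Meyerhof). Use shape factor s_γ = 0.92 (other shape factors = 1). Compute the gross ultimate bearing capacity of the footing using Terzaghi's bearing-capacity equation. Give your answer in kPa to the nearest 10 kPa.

γ' = 21.3 − 9.81 = 11.49 kN/m³ (submerged throughout). q = 11.49 × 1.3 = 14.937 kPa; the same γ' applies in the ½γBN_γ term.
q·N_q = 14.937 × 20.6 = 307.7 kPa
0.5·γ·B·N_γ·s_γ = 0.5 × 11.49 × 3.68 × 18.6 × 0.92 = 361.78 kPa
q_ult = 307.7 + 361.78 = 669.48 kPa.

q_ult ≈ 670 kPa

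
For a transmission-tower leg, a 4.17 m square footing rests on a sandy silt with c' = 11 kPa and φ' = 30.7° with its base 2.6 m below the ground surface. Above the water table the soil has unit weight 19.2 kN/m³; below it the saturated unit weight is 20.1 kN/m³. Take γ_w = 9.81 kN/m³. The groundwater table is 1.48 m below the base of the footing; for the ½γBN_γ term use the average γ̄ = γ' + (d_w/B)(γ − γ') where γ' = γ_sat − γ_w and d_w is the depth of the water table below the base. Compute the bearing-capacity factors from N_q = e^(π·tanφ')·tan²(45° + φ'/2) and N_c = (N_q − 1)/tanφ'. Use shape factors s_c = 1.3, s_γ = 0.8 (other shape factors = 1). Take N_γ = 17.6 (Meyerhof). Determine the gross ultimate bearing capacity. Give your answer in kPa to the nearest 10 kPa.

q_ult ≈ 1850 kPa

tan30.7° = 0.5938, so N_q = e^(π×0.5938)·tan²(60.35°) = 6.458 × 3.086 = 19.93.
N_c = (19.93 − 1)/tan30.7° = 31.88.
Effective surcharge at the founding depth q = γ·D_f = 19.2 × 2.6 = 49.92 kPa.
With d_w = 1.48 m < B, γ̄ = 10.29 + (1.48/4.17) × (19.2 − 10.29) = 13.452 kN/m³.
q_ult = c·N_c·s_c + q·N_q + 0.5·γ·B·N_γ·s_γ
     = 11 × 31.883 × 1.3 + 49.92 × 19.931 + 0.5 × 13.452 × 4.17 × 17.6 × 0.8
     = 455.93 + 994.95 + 394.92 = 1845.8 kPa.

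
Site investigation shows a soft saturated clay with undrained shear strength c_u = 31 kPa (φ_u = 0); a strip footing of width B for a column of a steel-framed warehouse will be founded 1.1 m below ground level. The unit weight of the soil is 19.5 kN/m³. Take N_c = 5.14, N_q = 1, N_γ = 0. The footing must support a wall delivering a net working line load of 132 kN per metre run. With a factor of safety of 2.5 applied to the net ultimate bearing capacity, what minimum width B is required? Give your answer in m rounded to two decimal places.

B = 2.07 m

q = γ·D_f = 19.5 × 1.1 = 21.45 kPa.
c·N_c = 31 × 5.14 = 159.34 kPa
q·N_q = 21.45 × 1 = 21.45 kPa
q_ult = 159.34 + 21.45 = 180.79 kPa.
For φ = 0 the ½γBN_γ term vanishes, so q_ult is independent of B. q_net = 180.79 − 21.45 = 159.34 kPa; q_all(net) = 159.34/2.5 = 63.736 kPa.
Required width B = w / q_all(net) = 132 / 63.736 = 2.071 m.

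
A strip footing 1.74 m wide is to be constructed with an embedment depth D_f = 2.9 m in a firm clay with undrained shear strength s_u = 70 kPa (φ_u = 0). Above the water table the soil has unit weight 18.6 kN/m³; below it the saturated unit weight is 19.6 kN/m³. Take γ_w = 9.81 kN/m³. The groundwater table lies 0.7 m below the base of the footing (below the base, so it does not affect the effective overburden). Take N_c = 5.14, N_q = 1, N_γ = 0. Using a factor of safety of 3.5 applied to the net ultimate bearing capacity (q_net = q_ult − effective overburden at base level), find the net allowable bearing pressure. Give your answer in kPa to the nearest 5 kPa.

q_all(net) ≈ 105 kPa

Overburden at base level: q = 18.6 × 2.9 = 53.94 kPa.
Cohesion term c·N_c = 70 × 5.14 = 359.8 kPa; surcharge term q·N_q = 53.94 × 1 = 53.94 kPa.
q_ult = 359.8 + 53.94 = 413.74 kPa.
Net ultimate: q_net = 413.74 − 53.94 = 359.8 kPa.
q_all(net) = 359.8 / 3.5 = 102.8 kPa.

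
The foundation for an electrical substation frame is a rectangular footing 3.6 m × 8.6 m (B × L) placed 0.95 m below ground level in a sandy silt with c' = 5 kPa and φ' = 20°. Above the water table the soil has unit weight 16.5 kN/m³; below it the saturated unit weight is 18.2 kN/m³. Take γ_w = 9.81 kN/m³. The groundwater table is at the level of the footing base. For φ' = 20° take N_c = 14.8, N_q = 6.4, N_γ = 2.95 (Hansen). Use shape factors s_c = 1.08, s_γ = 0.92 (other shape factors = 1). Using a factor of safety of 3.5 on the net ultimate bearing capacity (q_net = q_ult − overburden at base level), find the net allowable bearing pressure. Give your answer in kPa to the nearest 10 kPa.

Effective surcharge at the founding depth q = γ·D_f = 16.5 × 0.95 = 15.675 kPa.
The water table coincides with the base, so in the self-weight term γ → γ' = 8.39 kN/m³.
q_ult = c·N_c·s_c + q·N_q + 0.5·γ·B·N_γ·s_γ
     = 5 × 14.8 × 1.08 + 15.675 × 6.4 + 0.5 × 8.39 × 3.6 × 2.95 × 0.92
     = 79.92 + 100.32 + 40.987 = 221.23 kPa.
q_net = 221.23 − 15.675 = 205.55 kPa.
q_all(net) = 205.55 / 3.5 = 58.729 kPa.

q_all(net) ≈ 60 kPa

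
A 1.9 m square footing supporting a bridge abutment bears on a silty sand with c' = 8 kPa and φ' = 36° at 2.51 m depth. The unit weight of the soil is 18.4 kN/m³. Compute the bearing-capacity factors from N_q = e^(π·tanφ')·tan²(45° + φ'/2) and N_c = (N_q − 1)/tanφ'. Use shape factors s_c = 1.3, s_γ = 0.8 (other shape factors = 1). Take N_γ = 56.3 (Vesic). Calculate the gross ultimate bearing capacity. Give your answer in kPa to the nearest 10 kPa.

q_ult ≈ 3060 kPa

tan36° = 0.7265, so N_q = e^(π×0.7265)·tan²(63°) = 9.801 × 3.852 = 37.75.
N_c = (37.75 − 1)/tan36° = 50.59.
Overburden at base level: q = 18.4 × 2.51 = 46.184 kPa.
Cohesion term c·N_c·s_c = 8 × 50.585 × 1.3 = 526.09 kPa; surcharge term q·N_q = 46.184 × 37.752 = 1743.6 kPa; self-weight term 0.5·γ·B·N_γ·s_γ = 0.5 × 18.4 × 1.9 × 56.3 × 0.8 = 787.3 kPa.
q_ult = 526.09 + 1743.6 + 787.3 = 3056.9 kPa.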